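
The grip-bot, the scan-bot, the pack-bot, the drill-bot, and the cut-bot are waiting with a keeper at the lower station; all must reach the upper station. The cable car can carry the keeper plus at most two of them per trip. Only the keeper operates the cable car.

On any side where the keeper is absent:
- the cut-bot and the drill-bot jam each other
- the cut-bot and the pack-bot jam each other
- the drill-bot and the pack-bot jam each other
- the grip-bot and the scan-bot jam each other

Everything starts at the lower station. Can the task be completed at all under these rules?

No

Whatever the first load, the items left behind include a forbidden pair without the keeper. No opening move is safe, so no plan exists.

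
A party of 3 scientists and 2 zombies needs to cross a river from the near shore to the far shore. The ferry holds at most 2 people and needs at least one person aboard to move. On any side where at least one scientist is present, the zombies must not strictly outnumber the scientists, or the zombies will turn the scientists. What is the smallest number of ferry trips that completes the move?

7

Counting alone: each trip to the far shore takes at most 2 across and each return brings at least 1 back, so after t trips out (and t−1 returns) at most 2t − (t−1) of the 5 are across; that first reaches 5 at t = 4, so at least 7 crossings are needed.
The plan below uses exactly 7 crossings, so it is optimal:
1. 2 zombies → the far shore.  (the near shore: 3S 0Z; the far shore: 0S 2Z)
2. 1 zombie ← the near shore.  (the near shore: 3S 1Z; the far shore: 0S 1Z)
3. 2 scientists → the far shore.  (the near shore: 1S 1Z; the far shore: 2S 1Z)
4. 1 scientist ← the near shore.  (the near shore: 2S 1Z; the far shore: 1S 1Z)
5. 1 scientist and 1 zombie → the far shore.  (the near shore: 1S 0Z; the far shore: 2S 2Z)
6. 1 zombie ← the near shore.  (the near shore: 1S 1Z; the far shore: 2S 1Z)
7. 1 scientist and 1 zombie → the far shore.  (the near shore: 0S 0Z; the far shore: 3S 2Z)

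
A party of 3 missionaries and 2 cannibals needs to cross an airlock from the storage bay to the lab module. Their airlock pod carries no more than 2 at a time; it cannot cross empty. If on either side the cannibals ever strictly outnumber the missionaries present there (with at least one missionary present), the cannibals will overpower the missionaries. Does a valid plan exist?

1. 2 cannibals → the lab module.  (the storage bay: 3M 0C; the lab module: 0M 2C)
2. 1 cannibal ← the storage bay.  (the storage bay: 3M 1C; the lab module: 0M 1C)
3. 2 missionaries → the lab module.  (the storage bay: 1M 1C; the lab module: 2M 1C)
4. 1 missionary ← the storage bay.  (the storage bay: 2M 1C; the lab module: 1M 1C)
5. 1 missionary and 1 cannibal → the lab module.  (the storage bay: 1M 0C; the lab module: 2M 2C)
6. 1 cannibal ← the storage bay.  (the storage bay: 1M 1C; the lab module: 2M 1C)
7. 1 missionary and 1 cannibal → the lab module.  (the storage bay: 0M 0C; the lab module: 3M 2C)

Yes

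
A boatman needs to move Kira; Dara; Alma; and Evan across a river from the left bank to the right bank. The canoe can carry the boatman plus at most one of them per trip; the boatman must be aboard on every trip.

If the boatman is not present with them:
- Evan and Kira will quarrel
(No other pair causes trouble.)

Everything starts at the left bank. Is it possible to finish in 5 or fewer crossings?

Counting alone: the boatman can take at most 1 across per trip to the right bank, so moving all 4 needs at least 4 loaded trips out, with a return between consecutive ones — at least 7 crossings.
Since 5 < 7, 5 crossings cannot be enough. (The shortest complete plan in fact takes 7:)
1. Boatman goes to the right bank with Kira.
2. Boatman goes back to the left bank alone.
3. Boatman goes to the right bank with Dara.
4. Boatman goes back to the left bank alone.
5. Boatman goes to the right bank with Alma.
6. Boatman goes back to the left bank alone.
7. Boatman goes to the right bank with Evan.

No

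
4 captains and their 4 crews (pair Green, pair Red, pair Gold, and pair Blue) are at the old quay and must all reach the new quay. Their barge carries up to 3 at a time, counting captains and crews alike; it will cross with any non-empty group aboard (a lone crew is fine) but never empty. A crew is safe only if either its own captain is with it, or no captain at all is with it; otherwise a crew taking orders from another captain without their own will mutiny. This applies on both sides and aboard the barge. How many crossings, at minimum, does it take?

9

Counting alone: each trip to the new quay takes at most 3 across and each return brings at least 1 back, so after t trips out (and t−1 returns) at most 3t − (t−1) of the 8 are across; that first reaches 8 at t = 4, so at least 7 crossings are needed.
The safety rule pushes this higher. Following every safe sequence of crossings, the most of the 8 that can be at the new quay as the barge arrives there on crossing 7 is 7 — never all 8.
So no plan with fewer than 9 crossings exists, and this one achieves 9:
1. captain Green and crew Green cross → the new quay.
2. captain Green crosses ← the old quay.
3. captain Green, captain Red, and crew Red cross → the new quay.
4. captain Green and crew Green cross ← the old quay.
5. captain Blue, captain Gold, and captain Green cross → the new quay.
6. crew Red crosses ← the old quay.
7. crew Green and crew Red cross → the new quay.
8. crew Green crosses ← the old quay.
9. crew Blue, crew Gold, and crew Green cross → the new quay.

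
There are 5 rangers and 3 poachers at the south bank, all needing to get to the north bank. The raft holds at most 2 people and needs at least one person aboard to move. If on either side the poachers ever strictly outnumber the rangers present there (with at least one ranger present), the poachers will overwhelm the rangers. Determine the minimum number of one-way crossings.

13

Counting alone: each trip to the north bank takes at most 2 across and each return brings at least 1 back, so after t trips out (and t−1 returns) at most 2t − (t−1) of the 8 are across; that first reaches 8 at t = 7, so at least 13 crossings are needed.
The plan below uses exactly 13 crossings, so it is optimal:
1. 2 poachers → the north bank.  (the south bank: 5R 1P; the north bank: 0R 2P)
2. 1 poacher ← the south bank.  (the south bank: 5R 2P; the north bank: 0R 1P)
3. 2 poachers → the north bank.  (the south bank: 5R 0P; the north bank: 0R 3P)
4. 1 poacher ← the south bank.  (the south bank: 5R 1P; the north bank: 0R 2P)
5. 2 rangers → the north bank.  (the south bank: 3R 1P; the north bank: 2R 2P)
6. 1 poacher ← the south bank.  (the south bank: 3R 2P; the north bank: 2R 1P)
7. 1 ranger and 1 poacher → the north bank.  (the south bank: 2R 1P; the north bank: 3R 2P)
8. 1 poacher ← the south bank.  (the south bank: 2R 2P; the north bank: 3R 1P)
9. 2 poachers → the north bank.  (the south bank: 2R 0P; the north bank: 3R 3P)
10. 1 poacher ← the south bank.  (the south bank: 2R 1P; the north bank: 3R 2P)
11. 1 ranger and 1 poacher → the north bank.  (the south bank: 1R 0P; the north bank: 4R 3P)
12. 1 poacher ← the south bank.  (the south bank: 1R 1P; the north bank: 4R 2P)
13. 1 ranger and 1 poacher → the north bank.  (the south bank: 0R 0P; the north bank: 5R 3P)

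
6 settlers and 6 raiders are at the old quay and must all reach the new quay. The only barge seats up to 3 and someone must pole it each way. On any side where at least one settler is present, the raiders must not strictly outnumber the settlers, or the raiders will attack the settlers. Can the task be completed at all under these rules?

Following every safe sequence of crossings from the start, the most of the 12 that can be at the new quay as the barge arrives there on crossings 1, 3, 5 is 3, 5, 6 respectively; the best ever achieved is 6 of 12.
From crossing 7 on, no configuration arises that was not already reachable earlier: only 17 distinct safe configurations (who is on which side, and where the barge is) can ever be reached, none of them has everyone across, and every continuation just revisits them. They are: 0 settlers + 0 raiders across (barge back at the start); 0 settlers + 1 raider across (barge there); 0 settlers + 1 raider across (barge back at the start); 0 settlers + 2 raiders across (barge there); 0 settlers + 2 raiders across (barge back at the start); 0 settlers + 3 raiders across (barge there); 0 settlers + 3 raiders across (barge back at the start); 0 settlers + 4 raiders across (barge there); 0 settlers + 4 raiders across (barge back at the start); 0 settlers + 5 raiders across (barge there); 0 settlers + 5 raiders across (barge back at the start); 0 settlers + 6 raiders across (barge there); 1 settler + 1 raider across (barge there); 1 settler + 1 raider across (barge back at the start); 2 settlers + 2 raiders across (barge there); 2 settlers + 2 raiders across (barge back at the start); 3 settlers + 3 raiders across (barge there). So no valid plan exists.

No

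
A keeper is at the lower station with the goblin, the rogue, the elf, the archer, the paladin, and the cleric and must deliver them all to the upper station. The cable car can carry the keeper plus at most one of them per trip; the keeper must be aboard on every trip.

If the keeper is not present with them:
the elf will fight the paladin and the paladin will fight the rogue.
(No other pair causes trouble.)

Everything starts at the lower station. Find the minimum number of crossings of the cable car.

13

Counting alone: the keeper can take at most 1 across per trip to the upper station, so moving all 6 needs at least 6 loaded trips out, with a return between consecutive ones — at least 11 crossings.
The safety rule pushes this higher. Following every safe sequence of crossings, the most of the 6 that can be at the upper station as the cable car arrives there on crossing 11 is 5 — never all 6.
So no plan with fewer than 13 crossings exists, and this one achieves 13:
1. Keeper goes to the upper station with the paladin.  [the lower station: the archer, the cleric, the elf, the goblin, the rogue | the upper station: the paladin]
2. Keeper goes back to the lower station alone.  [the lower station: the archer, the cleric, the elf, the goblin, the rogue | the upper station: the paladin]
3. Keeper goes to the upper station with the goblin.  [the lower station: the archer, the cleric, the elf, the rogue | the upper station: the goblin, the paladin]
4. Keeper goes back to the lower station alone.  [the lower station: the archer, the cleric, the elf, the rogue | the upper station: the goblin, the paladin]
5. Keeper goes to the upper station with the rogue.  [the lower station: the archer, the cleric, the elf | the upper station: the goblin, the paladin, the rogue]
6. Keeper goes back to the lower station with the paladin.  [the lower station: the archer, the cleric, the elf, the paladin | the upper station: the goblin, the rogue]
7. Keeper goes to the upper station with the elf.  [the lower station: the archer, the cleric, the paladin | the upper station: the elf, the goblin, the rogue]
8. Keeper goes back to the lower station alone.  [the lower station: the archer, the cleric, the paladin | the upper station: the elf, the goblin, the rogue]
9. Keeper goes to the upper station with the archer.  [the lower station: the cleric, the paladin | the upper station: the archer, the elf, the goblin, the rogue]
10. Keeper goes back to the lower station alone.  [the lower station: the cleric, the paladin | the upper station: the archer, the elf, the goblin, the rogue]
11. Keeper goes to the upper station with the cleric.  [the lower station: the paladin | the upper station: the archer, the cleric, the elf, the goblin, the rogue]
12. Keeper goes back to the lower station alone.  [the lower station: the paladin | the upper station: the archer, the cleric, the elf, the goblin, the rogue]
13. Keeper goes to the upper station with the paladin.  [the lower station: — | the upper station: the archer, the cleric, the elf, the goblin, the paladin, the rogue]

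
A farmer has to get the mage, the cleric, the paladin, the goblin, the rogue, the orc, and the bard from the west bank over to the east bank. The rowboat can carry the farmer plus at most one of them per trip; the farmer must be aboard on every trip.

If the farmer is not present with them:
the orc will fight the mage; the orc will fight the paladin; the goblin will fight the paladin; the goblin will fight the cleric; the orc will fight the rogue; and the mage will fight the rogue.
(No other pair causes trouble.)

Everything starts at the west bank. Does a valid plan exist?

No

Whatever the first load, the items left behind include a forbidden pair without the farmer. No opening move is safe, so no plan exists.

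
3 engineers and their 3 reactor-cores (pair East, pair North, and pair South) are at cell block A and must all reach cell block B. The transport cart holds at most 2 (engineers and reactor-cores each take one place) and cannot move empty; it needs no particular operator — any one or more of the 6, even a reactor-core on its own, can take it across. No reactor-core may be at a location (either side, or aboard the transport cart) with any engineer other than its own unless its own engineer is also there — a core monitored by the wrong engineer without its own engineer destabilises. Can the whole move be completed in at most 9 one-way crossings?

Counting alone: each trip to cell block B takes at most 2 across and each return brings at least 1 back, so after t trips out (and t−1 returns) at most 2t − (t−1) of the 6 are across; that first reaches 6 at t = 5, so at least 9 crossings are needed.
The safety rule pushes this higher. Following every safe sequence of crossings, the most of the 6 that can be at cell block B as the transport cart arrives there on crossing 9 is 5 — never all 6.
So the move cannot be finished within 9 crossings. (The shortest complete plan takes 11:)
1. engineer East and reactor-core East cross → cell block B.
2. engineer East crosses ← cell block A.
3. reactor-core North and reactor-core South cross → cell block B.
4. reactor-core East crosses ← cell block A.
5. engineer North and engineer South cross → cell block B.
6. engineer North and reactor-core North cross ← cell block A.
7. engineer East and engineer North cross → cell block B.
8. reactor-core South crosses ← cell block A.
9. reactor-core East and reactor-core North cross → cell block B.
10. engineer South crosses ← cell block A.
11. engineer South and reactor-core South cross → cell block B.

No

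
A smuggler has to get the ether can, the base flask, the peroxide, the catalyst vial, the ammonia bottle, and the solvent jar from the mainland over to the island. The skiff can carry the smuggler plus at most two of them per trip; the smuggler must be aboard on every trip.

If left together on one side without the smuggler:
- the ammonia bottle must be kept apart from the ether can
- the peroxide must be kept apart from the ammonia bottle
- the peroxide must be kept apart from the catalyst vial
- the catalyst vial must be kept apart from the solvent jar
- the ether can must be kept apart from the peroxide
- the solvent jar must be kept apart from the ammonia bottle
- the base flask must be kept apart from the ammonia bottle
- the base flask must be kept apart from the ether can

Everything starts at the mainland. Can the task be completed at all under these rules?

Whatever the first load, the items left behind include a forbidden pair without the smuggler. No opening move is safe, so no plan exists.

No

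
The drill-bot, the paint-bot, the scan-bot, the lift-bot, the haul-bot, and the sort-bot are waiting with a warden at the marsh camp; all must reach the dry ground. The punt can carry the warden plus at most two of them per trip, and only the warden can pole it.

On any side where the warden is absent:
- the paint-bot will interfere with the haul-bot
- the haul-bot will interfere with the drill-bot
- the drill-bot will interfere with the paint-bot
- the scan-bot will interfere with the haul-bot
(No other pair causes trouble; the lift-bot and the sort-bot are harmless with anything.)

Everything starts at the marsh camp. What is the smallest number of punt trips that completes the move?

9

Counting alone: the warden can take at most 2 across per trip to the dry ground, so moving all 6 needs at least 3 loaded trips out, with a return between consecutive ones — at least 5 crossings.
The safety rule pushes this higher. Following every safe sequence of crossings, the most of the 6 that can be at the dry ground as the punt arrives there on crossings 5, 7 is 4, 5 respectively — never all 6.
So no plan with fewer than 9 crossings exists, and this one achieves 9:
1. Warden goes to the dry ground with the drill-bot and the haul-bot.  [the marsh camp: the lift-bot, the paint-bot, the scan-bot, the sort-bot | the dry ground: the drill-bot, the haul-bot]
2. Warden goes back to the marsh camp with the drill-bot.  [the marsh camp: the drill-bot, the lift-bot, the paint-bot, the scan-bot, the sort-bot | the dry ground: the haul-bot]
3. Warden goes to the dry ground with the drill-bot and the scan-bot.  [the marsh camp: the lift-bot, the paint-bot, the sort-bot | the dry ground: the drill-bot, the haul-bot, the scan-bot]
4. Warden goes back to the marsh camp with the haul-bot.  [the marsh camp: the haul-bot, the lift-bot, the paint-bot, the sort-bot | the dry ground: the drill-bot, the scan-bot]
5. Warden goes to the dry ground with the lift-bot and the paint-bot.  [the marsh camp: the haul-bot, the sort-bot | the dry ground: the drill-bot, the lift-bot, the paint-bot, the scan-bot]
6. Warden goes back to the marsh camp with the drill-bot.  [the marsh camp: the drill-bot, the haul-bot, the sort-bot | the dry ground: the lift-bot, the paint-bot, the scan-bot]
7. Warden goes to the dry ground with the drill-bot and the sort-bot.  [the marsh camp: the haul-bot | the dry ground: the drill-bot, the lift-bot, the paint-bot, the scan-bot, the sort-bot]
8. Warden goes back to the marsh camp with the drill-bot.  [the marsh camp: the drill-bot, the haul-bot | the dry ground: the lift-bot, the paint-bot, the scan-bot, the sort-bot]
9. Warden goes to the dry ground with the drill-bot and the haul-bot.  [the marsh camp: — | the dry ground: the drill-bot, the haul-bot, the lift-bot, the paint-bot, the scan-bot, the sort-bot]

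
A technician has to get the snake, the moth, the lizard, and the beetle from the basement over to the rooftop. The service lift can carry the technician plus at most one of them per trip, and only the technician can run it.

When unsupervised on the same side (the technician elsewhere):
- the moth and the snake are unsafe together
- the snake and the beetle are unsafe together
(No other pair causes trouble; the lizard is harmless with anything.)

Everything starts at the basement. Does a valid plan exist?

Yes

1. Technician goes to the rooftop with the snake.  [the basement: the beetle, the lizard, the moth | the rooftop: the snake]
2. Technician goes back to the basement alone.  [the basement: the beetle, the lizard, the moth | the rooftop: the snake]
3. Technician goes to the rooftop with the moth.  [the basement: the beetle, the lizard | the rooftop: the moth, the snake]
4. Technician goes back to the basement with the snake.  [the basement: the beetle, the lizard, the snake | the rooftop: the moth]
5. Technician goes to the rooftop with the beetle.  [the basement: the lizard, the snake | the rooftop: the beetle, the moth]
6. Technician goes back to the basement alone.  [the basement: the lizard, the snake | the rooftop: the beetle, the moth]
7. Technician goes to the rooftop with the lizard.  [the basement: the snake | the rooftop: the beetle, the lizard, the moth]
8. Technician goes back to the basement alone.  [the basement: the snake | the rooftop: the beetle, the lizard, the moth]
9. Technician goes to the rooftop with the snake.  [the basement: — | the rooftop: the beetle, the lizard, the moth, the snake]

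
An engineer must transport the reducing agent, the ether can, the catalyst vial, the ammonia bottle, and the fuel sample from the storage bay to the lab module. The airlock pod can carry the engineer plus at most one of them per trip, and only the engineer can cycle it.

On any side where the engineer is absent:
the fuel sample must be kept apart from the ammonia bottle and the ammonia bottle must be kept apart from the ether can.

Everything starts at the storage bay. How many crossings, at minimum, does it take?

Counting alone: the engineer can take at most 1 across per trip to the lab module, so moving all 5 needs at least 5 loaded trips out, with a return between consecutive ones — at least 9 crossings.
The safety rule pushes this higher. Following every safe sequence of crossings, the most of the 5 that can be at the lab module as the airlock pod arrives there on crossing 9 is 4 — never all 5.
So no plan with fewer than 11 crossings exists, and this one achieves 11:
1. Engineer goes to the lab module with the ammonia bottle.  [the storage bay: the catalyst vial, the ether can, the fuel sample, the reducing agent | the lab module: the ammonia bottle]
2. Engineer goes back to the storage bay alone.  [the storage bay: the catalyst vial, the ether can, the fuel sample, the reducing agent | the lab module: the ammonia bottle]
3. Engineer goes to the lab module with the reducing agent.  [the storage bay: the catalyst vial, the ether can, the fuel sample | the lab module: the ammonia bottle, the reducing agent]
4. Engineer goes back to the storage bay alone.  [the storage bay: the catalyst vial, the ether can, the fuel sample | the lab module: the ammonia bottle, the reducing agent]
5. Engineer goes to the lab module with the ether can.  [the storage bay: the catalyst vial, the fuel sample | the lab module: the ammonia bottle, the ether can, the reducing agent]
6. Engineer goes back to the storage bay with the ammonia bottle.  [the storage bay: the ammonia bottle, the catalyst vial, the fuel sample | the lab module: the ether can, the reducing agent]
7. Engineer goes to the lab module with the fuel sample.  [the storage bay: the ammonia bottle, the catalyst vial | the lab module: the ether can, the fuel sample, the reducing agent]
8. Engineer goes back to the storage bay alone.  [the storage bay: the ammonia bottle, the catalyst vial | the lab module: the ether can, the fuel sample, the reducing agent]
9. Engineer goes to the lab module with the catalyst vial.  [the storage bay: the ammonia bottle | the lab module: the catalyst vial, the ether can, the fuel sample, the reducing agent]
10. Engineer goes back to the storage bay alone.  [the storage bay: the ammonia bottle | the lab module: the catalyst vial, the ether can, the fuel sample, the reducing agent]
11. Engineer goes to the lab module with the ammonia bottle.  [the storage bay: — | the lab module: the ammonia bottle, the catalyst vial, the ether can, the fuel sample, the reducing agent]

11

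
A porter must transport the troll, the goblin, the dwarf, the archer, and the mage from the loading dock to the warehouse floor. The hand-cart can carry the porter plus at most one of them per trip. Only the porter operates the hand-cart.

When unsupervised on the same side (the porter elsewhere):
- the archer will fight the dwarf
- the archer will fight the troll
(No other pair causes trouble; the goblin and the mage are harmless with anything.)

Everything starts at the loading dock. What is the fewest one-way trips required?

Counting alone: the porter can take at most 1 across per trip to the warehouse floor, so moving all 5 needs at least 5 loaded trips out, with a return between consecutive ones — at least 9 crossings.
The safety rule pushes this higher. Following every safe sequence of crossings, the most of the 5 that can be at the warehouse floor as the hand-cart arrives there on crossing 9 is 4 — never all 5.
So no plan with fewer than 11 crossings exists, and this one achieves 11:
1. Porter goes to the warehouse floor with the archer.
2. Porter goes back to the loading dock alone.
3. Porter goes to the warehouse floor with the troll.
4. Porter goes back to the loading dock with the archer.
5. Porter goes to the warehouse floor with the dwarf.
6. Porter goes back to the loading dock alone.
7. Porter goes to the warehouse floor with the goblin.
8. Porter goes back to the loading dock alone.
9. Porter goes to the warehouse floor with the mage.
10. Porter goes back to the loading dock alone.
11. Porter goes to the warehouse floor with the archer.

11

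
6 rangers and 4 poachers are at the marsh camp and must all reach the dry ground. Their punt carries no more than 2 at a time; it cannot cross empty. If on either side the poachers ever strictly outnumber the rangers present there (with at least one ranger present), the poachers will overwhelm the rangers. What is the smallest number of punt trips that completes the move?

17

Counting alone: each trip to the dry ground takes at most 2 across and each return brings at least 1 back, so after t trips out (and t−1 returns) at most 2t − (t−1) of the 10 are across; that first reaches 10 at t = 9, so at least 17 crossings are needed.
The plan below uses exactly 17 crossings, so it is optimal:
1. 2 poachers → the dry ground.  (the marsh camp: 6R 2P; the dry ground: 0R 2P)
2. 1 poacher ← the marsh camp.  (the marsh camp: 6R 3P; the dry ground: 0R 1P)
3. 2 poachers → the dry ground.  (the marsh camp: 6R 1P; the dry ground: 0R 3P)
4. 1 poacher ← the marsh camp.  (the marsh camp: 6R 2P; the dry ground: 0R 2P)
5. 2 rangers → the dry ground.  (the marsh camp: 4R 2P; the dry ground: 2R 2P)
6. 1 poacher ← the marsh camp.  (the marsh camp: 4R 3P; the dry ground: 2R 1P)
7. 1 ranger and 1 poacher → the dry ground.  (the marsh camp: 3R 2P; the dry ground: 3R 2P)
8. 1 poacher ← the marsh camp.  (the marsh camp: 3R 3P; the dry ground: 3R 1P)
9. 2 poachers → the dry ground.  (the marsh camp: 3R 1P; the dry ground: 3R 3P)
10. 1 poacher ← the marsh camp.  (the marsh camp: 3R 2P; the dry ground: 3R 2P)
11. 1 ranger and 1 poacher → the dry ground.  (the marsh camp: 2R 1P; the dry ground: 4R 3P)
12. 1 poacher ← the marsh camp.  (the marsh camp: 2R 2P; the dry ground: 4R 2P)
13. 2 poachers → the dry ground.  (the marsh camp: 2R 0P; the dry ground: 4R 4P)
14. 1 poacher ← the marsh camp.  (the marsh camp: 2R 1P; the dry ground: 4R 3P)
15. 1 ranger and 1 poacher → the dry ground.  (the marsh camp: 1R 0P; the dry ground: 5R 4P)
16. 1 poacher ← the marsh camp.  (the marsh camp: 1R 1P; the dry ground: 5R 3P)
17. 1 ranger and 1 poacher → the dry ground.  (the marsh camp: 0R 0P; the dry ground: 6R 4P)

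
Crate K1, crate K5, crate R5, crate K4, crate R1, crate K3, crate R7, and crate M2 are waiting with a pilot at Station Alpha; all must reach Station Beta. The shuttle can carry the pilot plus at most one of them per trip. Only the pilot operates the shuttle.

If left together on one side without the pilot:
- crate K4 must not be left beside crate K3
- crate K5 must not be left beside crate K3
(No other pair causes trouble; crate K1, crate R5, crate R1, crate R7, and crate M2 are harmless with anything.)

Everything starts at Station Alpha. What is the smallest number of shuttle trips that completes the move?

Counting alone: the pilot can take at most 1 across per trip to Station Beta, so moving all 8 needs at least 8 loaded trips out, with a return between consecutive ones — at least 15 crossings.
The safety rule pushes this higher. Following every safe sequence of crossings, the most of the 8 that can be at Station Beta as the shuttle arrives there on crossing 15 is 7 — never all 8.
So no plan with fewer than 17 crossings exists, and this one achieves 17:
1. Pilot goes to Station Beta with crate K3.  [Station Alpha: crate K1, crate K4, crate K5, crate M2, crate R1, crate R5, crate R7 | Station Beta: crate K3]
2. Pilot goes back to Station Alpha alone.  [Station Alpha: crate K1, crate K4, crate K5, crate M2, crate R1, crate R5, crate R7 | Station Beta: crate K3]
3. Pilot goes to Station Beta with crate K1.  [Station Alpha: crate K4, crate K5, crate M2, crate R1, crate R5, crate R7 | Station Beta: crate K1, crate K3]
4. Pilot goes back to Station Alpha alone.  [Station Alpha: crate K4, crate K5, crate M2, crate R1, crate R5, crate R7 | Station Beta: crate K1, crate K3]
5. Pilot goes to Station Beta with crate K5.  [Station Alpha: crate K4, crate M2, crate R1, crate R5, crate R7 | Station Beta: crate K1, crate K3, crate K5]
6. Pilot goes back to Station Alpha with crate K3.  [Station Alpha: crate K3, crate K4, crate M2, crate R1, crate R5, crate R7 | Station Beta: crate K1, crate K5]
7. Pilot goes to Station Beta with crate K4.  [Station Alpha: crate K3, crate M2, crate R1, crate R5, crate R7 | Station Beta: crate K1, crate K4, crate K5]
8. Pilot goes back to Station Alpha alone.  [Station Alpha: crate K3, crate M2, crate R1, crate R5, crate R7 | Station Beta: crate K1, crate K4, crate K5]
9. Pilot goes to Station Beta with crate R5.  [Station Alpha: crate K3, crate M2, crate R1, crate R7 | Station Beta: crate K1, crate K4, crate K5, crate R5]
10. Pilot goes back to Station Alpha alone.  [Station Alpha: crate K3, crate M2, crate R1, crate R7 | Station Beta: crate K1, crate K4, crate K5, crate R5]
11. Pilot goes to Station Beta with crate R1.  [Station Alpha: crate K3, crate M2, crate R7 | Station Beta: crate K1, crate K4, crate K5, crate R1, crate R5]
12. Pilot goes back to Station Alpha alone.  [Station Alpha: crate K3, crate M2, crate R7 | Station Beta: crate K1, crate K4, crate K5, crate R1, crate R5]
13. Pilot goes to Station Beta with crate R7.  [Station Alpha: crate K3, crate M2 | Station Beta: crate K1, crate K4, crate K5, crate R1, crate R5, crate R7]
14. Pilot goes back to Station Alpha alone.  [Station Alpha: crate K3, crate M2 | Station Beta: crate K1, crate K4, crate K5, crate R1, crate R5, crate R7]
15. Pilot goes to Station Beta with crate M2.  [Station Alpha: crate K3 | Station Beta: crate K1, crate K4, crate K5, crate M2, crate R1, crate R5, crate R7]
16. Pilot goes back to Station Alpha alone.  [Station Alpha: crate K3 | Station Beta: crate K1, crate K4, crate K5, crate M2, crate R1, crate R5, crate R7]
17. Pilot goes to Station Beta with crate K3.  [Station Alpha: — | Station Beta: crate K1, crate K3, crate K4, crate K5, crate M2, crate R1, crate R5, crate R7]

17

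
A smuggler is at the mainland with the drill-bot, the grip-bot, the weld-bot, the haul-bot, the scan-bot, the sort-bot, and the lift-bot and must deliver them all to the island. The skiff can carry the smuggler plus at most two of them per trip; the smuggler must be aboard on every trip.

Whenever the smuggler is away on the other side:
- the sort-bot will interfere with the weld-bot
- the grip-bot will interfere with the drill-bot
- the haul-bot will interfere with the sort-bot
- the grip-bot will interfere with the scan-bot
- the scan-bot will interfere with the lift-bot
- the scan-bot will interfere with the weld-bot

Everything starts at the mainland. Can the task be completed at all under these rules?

Whatever the first load, the items left behind include a forbidden pair without the smuggler. No opening move is safe, so no plan exists.

No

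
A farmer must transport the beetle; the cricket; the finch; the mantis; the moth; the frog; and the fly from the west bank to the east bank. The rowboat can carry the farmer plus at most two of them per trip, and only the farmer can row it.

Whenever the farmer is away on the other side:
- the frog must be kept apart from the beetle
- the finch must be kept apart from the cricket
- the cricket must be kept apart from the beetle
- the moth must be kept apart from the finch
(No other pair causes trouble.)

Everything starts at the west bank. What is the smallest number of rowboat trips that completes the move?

Counting alone: the farmer can take at most 2 across per trip to the east bank, so moving all 7 needs at least 4 loaded trips out, with a return between consecutive ones — at least 7 crossings.
The safety rule pushes this higher. Following every safe sequence of crossings, the most of the 7 that can be at the east bank as the rowboat arrives there on crossing 7 is 6 — never all 7.
So no plan with fewer than 9 crossings exists, and this one achieves 9:
1. Farmer goes to the east bank with the beetle and the finch.
2. Farmer goes back to the west bank alone.
3. Farmer goes to the east bank with the cricket.
4. Farmer goes back to the west bank with the beetle and the finch.
5. Farmer goes to the east bank with the frog and the moth.
6. Farmer goes back to the west bank alone.
7. Farmer goes to the east bank with the fly and the mantis.
8. Farmer goes back to the west bank alone.
9. Farmer goes to the east bank with the beetle and the finch.

9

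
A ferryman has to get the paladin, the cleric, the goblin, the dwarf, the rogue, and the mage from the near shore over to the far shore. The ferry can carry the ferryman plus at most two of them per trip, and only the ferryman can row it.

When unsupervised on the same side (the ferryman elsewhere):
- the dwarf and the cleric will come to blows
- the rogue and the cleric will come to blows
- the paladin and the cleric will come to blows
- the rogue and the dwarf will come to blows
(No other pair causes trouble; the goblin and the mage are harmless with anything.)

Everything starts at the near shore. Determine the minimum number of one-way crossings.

Counting alone: the ferryman can take at most 2 across per trip to the far shore, so moving all 6 needs at least 3 loaded trips out, with a return between consecutive ones — at least 5 crossings.
The safety rule pushes this higher. Following every safe sequence of crossings, the most of the 6 that can be at the far shore as the ferry arrives there on crossings 5, 7 is 4, 5 respectively — never all 6.
So no plan with fewer than 9 crossings exists, and this one achieves 9:
1. Ferryman goes to the far shore with the cleric and the dwarf.  [the near shore: the goblin, the mage, the paladin, the rogue | the far shore: the cleric, the dwarf]
2. Ferryman goes back to the near shore with the cleric.  [the near shore: the cleric, the goblin, the mage, the paladin, the rogue | the far shore: the dwarf]
3. Ferryman goes to the far shore with the cleric and the paladin.  [the near shore: the goblin, the mage, the rogue | the far shore: the cleric, the dwarf, the paladin]
4. Ferryman goes back to the near shore with the cleric.  [the near shore: the cleric, the goblin, the mage, the rogue | the far shore: the dwarf, the paladin]
5. Ferryman goes to the far shore with the cleric and the goblin.  [the near shore: the mage, the rogue | the far shore: the cleric, the dwarf, the goblin, the paladin]
6. Ferryman goes back to the near shore with the cleric.  [the near shore: the cleric, the mage, the rogue | the far shore: the dwarf, the goblin, the paladin]
7. Ferryman goes to the far shore with the cleric and the mage.  [the near shore: the rogue | the far shore: the cleric, the dwarf, the goblin, the mage, the paladin]
8. Ferryman goes back to the near shore with the cleric.  [the near shore: the cleric, the rogue | the far shore: the dwarf, the goblin, the mage, the paladin]
9. Ferryman goes to the far shore with the cleric and the rogue.  [the near shore: — | the far shore: the cleric, the dwarf, the goblin, the mage, the paladin, the rogue]

9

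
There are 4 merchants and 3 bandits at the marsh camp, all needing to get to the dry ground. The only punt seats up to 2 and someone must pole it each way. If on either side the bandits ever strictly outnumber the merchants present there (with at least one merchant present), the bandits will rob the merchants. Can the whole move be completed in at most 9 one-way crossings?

Counting alone: each trip to the dry ground takes at most 2 across and each return brings at least 1 back, so after t trips out (and t−1 returns) at most 2t − (t−1) of the 7 are across; that first reaches 7 at t = 6, so at least 11 crossings are needed.
Since 9 < 11, 9 crossings cannot be enough. (The shortest complete plan in fact takes 11:)
1. 2 bandits → the dry ground.  (the marsh camp: 4M 1B; the dry ground: 0M 2B)
2. 1 bandit ← the marsh camp.  (the marsh camp: 4M 2B; the dry ground: 0M 1B)
3. 2 bandits → the dry ground.  (the marsh camp: 4M 0B; the dry ground: 0M 3B)
4. 1 bandit ← the marsh camp.  (the marsh camp: 4M 1B; the dry ground: 0M 2B)
5. 2 merchants → the dry ground.  (the marsh camp: 2M 1B; the dry ground: 2M 2B)
6. 1 bandit ← the marsh camp.  (the marsh camp: 2M 2B; the dry ground: 2M 1B)
7. 1 merchant and 1 bandit → the dry ground.  (the marsh camp: 1M 1B; the dry ground: 3M 2B)
8. 1 merchant ← the marsh camp.  (the marsh camp: 2M 1B; the dry ground: 2M 2B)
9. 1 merchant and 1 bandit → the dry ground.  (the marsh camp: 1M 0B; the dry ground: 3M 3B)
10. 1 bandit ← the marsh camp.  (the marsh camp: 1M 1B; the dry ground: 3M 2B)
11. 1 merchant and 1 bandit → the dry ground.  (the marsh camp: 0M 0B; the dry ground: 4M 3B)

No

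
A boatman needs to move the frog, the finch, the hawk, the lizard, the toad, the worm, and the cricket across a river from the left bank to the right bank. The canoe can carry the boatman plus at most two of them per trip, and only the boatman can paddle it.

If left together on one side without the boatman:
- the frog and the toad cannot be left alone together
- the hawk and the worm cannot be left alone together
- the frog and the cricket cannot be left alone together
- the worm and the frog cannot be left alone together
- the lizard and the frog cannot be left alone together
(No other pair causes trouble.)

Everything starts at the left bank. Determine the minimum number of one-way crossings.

9

Counting alone: the boatman can take at most 2 across per trip to the right bank, so moving all 7 needs at least 4 loaded trips out, with a return between consecutive ones — at least 7 crossings.
The safety rule pushes this higher. Following every safe sequence of crossings, the most of the 7 that can be at the right bank as the canoe arrives there on crossing 7 is 6 — never all 7.
So no plan with fewer than 9 crossings exists, and this one achieves 9:
1. Boatman goes to the right bank with the frog and the hawk.
2. Boatman goes back to the left bank alone.
3. Boatman goes to the right bank with the finch.
4. Boatman goes back to the left bank alone.
5. Boatman goes to the right bank with the lizard and the toad.
6. Boatman goes back to the left bank with the frog.
7. Boatman goes to the right bank with the cricket and the frog.
8. Boatman goes back to the left bank with the frog.
9. Boatman goes to the right bank with the frog and the worm.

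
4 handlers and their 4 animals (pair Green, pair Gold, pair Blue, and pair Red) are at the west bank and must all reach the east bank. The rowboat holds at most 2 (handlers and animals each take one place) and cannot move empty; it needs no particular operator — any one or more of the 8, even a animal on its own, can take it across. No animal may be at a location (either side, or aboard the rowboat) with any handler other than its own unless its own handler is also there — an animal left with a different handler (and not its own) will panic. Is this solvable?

No

Following every safe sequence of crossings from the start, the most of the 8 that can be at the east bank as the rowboat arrives there on crossings 1, 3, 5 is 2, 3, 4 respectively; the best ever achieved is 4 of 8.
From crossing 7 on, no configuration arises that was not already reachable earlier: only 44 distinct safe configurations (who is on which side, and where the rowboat is) can ever be reached, none of them has everyone across, and every continuation just revisits them. So no valid plan exists.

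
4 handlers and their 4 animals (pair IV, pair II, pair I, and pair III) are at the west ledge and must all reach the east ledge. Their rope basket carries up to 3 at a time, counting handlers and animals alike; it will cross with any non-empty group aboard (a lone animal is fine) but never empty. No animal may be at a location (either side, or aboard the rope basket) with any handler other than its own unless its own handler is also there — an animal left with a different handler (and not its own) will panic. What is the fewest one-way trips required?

Counting alone: each trip to the east ledge takes at most 3 across and each return brings at least 1 back, so after t trips out (and t−1 returns) at most 3t − (t−1) of the 8 are across; that first reaches 8 at t = 4, so at least 7 crossings are needed.
The safety rule pushes this higher. Following every safe sequence of crossings, the most of the 8 that can be at the east ledge as the rope basket arrives there on crossing 7 is 7 — never all 8.
So no plan with fewer than 9 crossings exists, and this one achieves 9:
1. animal IV and handler IV cross → the east ledge.
2. handler IV crosses ← the west ledge.
3. animal II, handler II, and handler IV cross → the east ledge.
4. animal IV and handler IV cross ← the west ledge.
5. handler I, handler III, and handler IV cross → the east ledge.
6. animal II crosses ← the west ledge.
7. animal II and animal IV cross → the east ledge.
8. animal IV crosses ← the west ledge.
9. animal I, animal III, and animal IV cross → the east ledge.

9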